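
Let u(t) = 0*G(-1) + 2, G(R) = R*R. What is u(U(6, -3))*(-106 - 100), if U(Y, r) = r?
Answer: -412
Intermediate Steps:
G(R) = R**2
u(t) = 2 (u(t) = 0*(-1)**2 + 2 = 0*1 + 2 = 0 + 2 = 2)
u(U(6, -3))*(-106 - 100) = 2*(-106 - 100) = 2*(-206) = -412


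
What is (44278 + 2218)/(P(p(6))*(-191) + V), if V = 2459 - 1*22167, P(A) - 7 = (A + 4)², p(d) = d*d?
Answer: -46496/326645 ≈ -0.14234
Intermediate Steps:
p(d) = d²
P(A) = 7 + (4 + A)² (P(A) = 7 + (A + 4)² = 7 + (4 + A)²)
V = -19708 (V = 2459 - 22167 = -19708)
(44278 + 2218)/(P(p(6))*(-191) + V) = (44278 + 2218)/((7 + (4 + 6²)²)*(-191) - 19708) = 46496/((7 + (4 + 36)²)*(-191) - 19708) = 46496/((7 + 40²)*(-191) - 19708) = 46496/((7 + 1600)*(-191) - 19708) = 46496/(1607*(-191) - 19708) = 46496/(-306937 - 19708) = 46496/(-326645) = 46496*(-1/326645) = -46496/326645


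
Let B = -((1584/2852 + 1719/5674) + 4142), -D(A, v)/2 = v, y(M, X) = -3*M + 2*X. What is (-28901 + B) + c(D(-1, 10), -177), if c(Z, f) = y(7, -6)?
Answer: -133814481263/4045562 ≈ -33077.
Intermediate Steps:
D(A, v) = -2*v
B = -16760190355/4045562 (B = -((1584*(1/2852) + 1719*(1/5674)) + 4142) = -((396/713 + 1719/5674) + 4142) = -(3472551/4045562 + 4142) = -1*16760190355/4045562 = -16760190355/4045562 ≈ -4142.9)
c(Z, f) = -33 (c(Z, f) = -3*7 + 2*(-6) = -21 - 12 = -33)
(-28901 + B) + c(D(-1, 10), -177) = (-28901 - 16760190355/4045562) - 33 = -133680977717/4045562 - 33 = -133814481263/4045562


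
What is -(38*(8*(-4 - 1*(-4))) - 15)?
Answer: 15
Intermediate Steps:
-(38*(8*(-4 - 1*(-4))) - 15) = -(38*(8*(-4 + 4)) - 15) = -(38*(8*0) - 15) = -(38*0 - 15) = -(0 - 15) = -1*(-15) = 15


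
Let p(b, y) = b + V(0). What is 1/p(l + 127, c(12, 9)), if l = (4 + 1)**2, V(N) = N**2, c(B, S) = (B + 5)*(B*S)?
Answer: 1/152 ≈ 0.0065789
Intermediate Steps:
c(B, S) = B*S*(5 + B) (c(B, S) = (5 + B)*(B*S) = B*S*(5 + B))
l = 25 (l = 5**2 = 25)
p(b, y) = b (p(b, y) = b + 0**2 = b + 0 = b)
1/p(l + 127, c(12, 9)) = 1/(25 + 127) = 1/152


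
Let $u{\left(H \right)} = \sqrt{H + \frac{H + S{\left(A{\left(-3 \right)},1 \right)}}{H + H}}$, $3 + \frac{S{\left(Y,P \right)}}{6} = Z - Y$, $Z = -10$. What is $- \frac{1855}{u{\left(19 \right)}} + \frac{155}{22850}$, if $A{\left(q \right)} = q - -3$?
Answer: $\frac{31}{4570} - \frac{1855 \sqrt{25194}}{663} \approx -444.09$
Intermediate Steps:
$A{\left(q \right)} = 3 + q$ ($A{\left(q \right)} = q + 3 = 3 + q$)
$S{\left(Y,P \right)} = -78 - 6 Y$ ($S{\left(Y,P \right)} = -18 + 6 \left(-10 - Y\right) = -18 - \left(60 + 6 Y\right) = -78 - 6 Y$)
$u{\left(H \right)} = \sqrt{H + \frac{-78 + H}{2 H}}$ ($u{\left(H \right)} = \sqrt{H + \frac{H - \left(78 + 6 \left(3 - 3\right)\right)}{H + H}} = \sqrt{H + \frac{H - 78}{2 H}} = \sqrt{H + \left(H + \left(-78 + 0\right)\right) \frac{1}{2 H}} = \sqrt{H + \left(H - 78\right) \frac{1}{2 H}} = \sqrt{H + \left(-78 + H\right) \frac{1}{2 H}} = \sqrt{H + \frac{-78 + H}{2 H}}$)
$- \frac{1855}{u{\left(19 \right)}} + \frac{155}{22850} = - \frac{1855}{\frac{1}{2} \sqrt{2 - \frac{156}{19} + 4 \cdot 19}} + \frac{155}{22850} = - \frac{1855}{\frac{1}{2} \sqrt{2 - \frac{156}{19} + 76}} + 155 \cdot \frac{1}{22850} = - \frac{1855}{\frac{1}{2} \sqrt{2 - \frac{156}{19} + 76}} + \frac{31}{4570} = - \frac{1855}{\frac{1}{2} \sqrt{\frac{1326}{19}}} + \frac{31}{4570} = - \frac{1855}{\frac{1}{2} \frac{\sqrt{25194}}{19}} + \frac{31}{4570} = - \frac{1855}{\frac{1}{38} \sqrt{25194}} + \frac{31}{4570} = - 1855 \frac{\sqrt{25194}}{663} + \frac{31}{4570} = - \frac{1855 \sqrt{25194}}{663} + \frac{31}{4570} = \frac{31}{4570} - \frac{1855 \sqrt{25194}}{663}$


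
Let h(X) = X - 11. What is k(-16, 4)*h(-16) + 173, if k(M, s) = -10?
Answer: 443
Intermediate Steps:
h(X) = -11 + X
k(-16, 4)*h(-16) + 173 = -10*(-11 - 16) + 173 = -10*(-27) + 173 = 270 + 173 = 443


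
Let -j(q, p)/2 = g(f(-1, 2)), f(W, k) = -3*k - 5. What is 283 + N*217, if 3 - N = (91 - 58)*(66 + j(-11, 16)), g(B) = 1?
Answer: -457370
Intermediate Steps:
f(W, k) = -5 - 3*k
j(q, p) = -2 (j(q, p) = -2*1 = -2)
N = -2109 (N = 3 - (91 - 58)*(66 - 2) = 3 - 33*64 = 3 - 1*2112 = 3 - 2112 = -2109)
283 + N*217 = 283 - 2109*217 = 283 - 457653 = -457370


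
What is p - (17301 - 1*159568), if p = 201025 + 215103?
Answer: 558395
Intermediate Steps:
p = 416128
p - (17301 - 1*159568) = 416128 - (17301 - 1*159568) = 416128 - (17301 - 159568) = 416128 - 1*(-142267) = 416128 + 142267 = 558395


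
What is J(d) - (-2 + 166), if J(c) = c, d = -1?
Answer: -165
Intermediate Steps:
J(d) - (-2 + 166) = -1 - (-2 + 166) = -1 - 1*164 = -1 - 164 = -165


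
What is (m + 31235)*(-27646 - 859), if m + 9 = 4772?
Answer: -1026122990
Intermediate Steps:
m = 4763 (m = -9 + 4772 = 4763)
(m + 31235)*(-27646 - 859) = (4763 + 31235)*(-27646 - 859) = 35998*(-28505) = -1026122990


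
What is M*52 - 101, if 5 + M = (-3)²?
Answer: 107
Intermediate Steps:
M = 4 (M = -5 + (-3)² = -5 + 9 = 4)
M*52 - 101 = 4*52 - 101 = 208 - 101 = 107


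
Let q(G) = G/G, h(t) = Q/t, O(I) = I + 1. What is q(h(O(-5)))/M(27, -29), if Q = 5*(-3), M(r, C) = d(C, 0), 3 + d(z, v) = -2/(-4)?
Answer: -2/5 ≈ -0.40000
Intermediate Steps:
d(z, v) = -5/2 (d(z, v) = -3 - 2/(-4) = -3 - 2*(-1/4) = -3 + 1/2 = -5/2)
M(r, C) = -5/2
Q = -15
O(I) = 1 + I
h(t) = -15/t
q(G) = 1
q(h(O(-5)))/M(27, -29) = 1/(-5/2) = 1*(-2/5) = -2/5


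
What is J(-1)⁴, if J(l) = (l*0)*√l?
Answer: 0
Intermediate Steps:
J(l) = 0 (J(l) = 0*√l = 0)
J(-1)⁴ = 0⁴ = 0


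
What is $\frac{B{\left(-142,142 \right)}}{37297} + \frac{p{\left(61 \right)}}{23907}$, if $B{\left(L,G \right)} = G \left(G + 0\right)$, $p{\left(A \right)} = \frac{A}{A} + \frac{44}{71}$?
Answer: $\frac{2633123251}{4869831993} \approx 0.5407$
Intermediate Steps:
$p{\left(A \right)} = \frac{115}{71}$ ($p{\left(A \right)} = 1 + 44 \cdot \frac{1}{71} = 1 + \frac{44}{71} = \frac{115}{71}$)
$B{\left(L,G \right)} = G^{2}$ ($B{\left(L,G \right)} = G G = G^{2}$)
$\frac{B{\left(-142,142 \right)}}{37297} + \frac{p{\left(61 \right)}}{23907} = \frac{142^{2}}{37297} + \frac{115}{71 \cdot 23907} = 20164 \cdot \frac{1}{37297} + \frac{115}{71} \cdot \frac{1}{23907} = \frac{20164}{37297} + \frac{115}{1697397} = \frac{2633123251}{4869831993}$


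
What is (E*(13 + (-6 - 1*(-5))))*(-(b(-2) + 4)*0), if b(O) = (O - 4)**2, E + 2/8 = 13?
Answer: 0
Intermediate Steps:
E = 51/4 (E = -1/4 + 13 = 51/4 ≈ 12.750)
b(O) = (-4 + O)**2
(E*(13 + (-6 - 1*(-5))))*(-(b(-2) + 4)*0) = (51*(13 + (-6 - 1*(-5)))/4)*(-((-4 - 2)**2 + 4)*0) = (51*(13 + (-6 + 5))/4)*(-((-6)**2 + 4)*0) = (51*(13 - 1)/4)*(-(36 + 4)*0) = ((51/4)*12)*(-40*0) = 153*(-1*0) = 153*0 = 0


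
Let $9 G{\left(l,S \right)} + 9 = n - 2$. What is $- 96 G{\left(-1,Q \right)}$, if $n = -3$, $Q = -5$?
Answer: $\frac{448}{3} \approx 149.33$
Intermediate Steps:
$G{\left(l,S \right)} = - \frac{14}{9}$ ($G{\left(l,S \right)} = -1 + \frac{-3 - 2}{9} = -1 + \frac{1}{9} \left(-5\right) = -1 - \frac{5}{9} = - \frac{14}{9}$)
$- 96 G{\left(-1,Q \right)} = \left(-96\right) \left(- \frac{14}{9}\right) = \frac{448}{3}$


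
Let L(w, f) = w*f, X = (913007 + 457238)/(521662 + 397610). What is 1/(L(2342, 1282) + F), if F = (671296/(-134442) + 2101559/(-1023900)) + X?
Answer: 1757535246343800/5276891391837672824297 ≈ 3.3306e-7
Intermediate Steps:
X = 1370245/919272 ≈ 1.4906
L(w, f) = f*w
F = -9763335791422903/1757535246343800 (F = (671296/(-134442) + 2101559/(-1023900)) + 1370245/919272 = (671296*(-1/134442) + 2101559*(-1/1023900)) + 1370245/919272 = (-335648/67221 - 2101559/1023900) + 1370245/919272 = -161646294913/22942527300 + 1370245/919272 = -9763335791422903/1757535246343800 ≈ -5.5551)
1/(L(2342, 1282) + F) = 1/(1282*2342 - 9763335791422903/1757535246343800) = 1/(3002444 - 9763335791422903/1757535246343800) = 1/(5276891391837672824297/1757535246343800) = 1757535246343800/5276891391837672824297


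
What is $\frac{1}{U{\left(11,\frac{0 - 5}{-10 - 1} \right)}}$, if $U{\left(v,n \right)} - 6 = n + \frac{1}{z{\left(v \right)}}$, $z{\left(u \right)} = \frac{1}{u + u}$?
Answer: $\frac{11}{313} \approx 0.035144$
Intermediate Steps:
$z{\left(u \right)} = \frac{1}{2 u}$
$U{\left(v,n \right)} = 6 + n + 2 v$ ($U{\left(v,n \right)} = 6 + \left(n + \frac{1}{\frac{1}{2} \frac{1}{v}}\right) = 6 + \left(n + 2 v\right) = 6 + n + 2 v$)
$\frac{1}{U{\left(11,\frac{0 - 5}{-10 - 1} \right)}} = \frac{1}{6 + \frac{0 - 5}{-10 - 1} + 2 \cdot 11} = \frac{1}{6 + \frac{0 + \left(0 - 5\right)}{-11} + 22} = \frac{1}{6 + \left(0 - 5\right) \left(- \frac{1}{11}\right) + 22} = \frac{1}{6 - - \frac{5}{11} + 22} = \frac{1}{6 + \frac{5}{11} + 22} = \frac{1}{\frac{313}{11}} = \frac{11}{313}$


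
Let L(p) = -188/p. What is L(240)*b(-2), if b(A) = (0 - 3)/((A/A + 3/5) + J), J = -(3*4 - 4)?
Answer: -47/128 ≈ -0.36719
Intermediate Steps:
J = -8 (J = -(12 - 4) = -1*8 = -8)
b(A) = 15/32 (b(A) = (0 - 3)/((A/A + 3/5) - 8) = -3/((1 + 3*(⅕)) - 8) = -3/((1 + ⅗) - 8) = -3/(8/5 - 8) = -3/(-32/5) = -3*(-5/32) = 15/32)
L(240)*b(-2) = -188/240*(15/32) = -188*1/240*(15/32) = -47/60*15/32 = -47/128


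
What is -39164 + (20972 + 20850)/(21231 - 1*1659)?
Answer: -383237993/9786 ≈ -39162.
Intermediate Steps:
-39164 + (20972 + 20850)/(21231 - 1*1659) = -39164 + 41822/(21231 - 1659) = -39164 + 41822/19572 = -39164 + 41822*(1/19572) = -39164 + 20911/9786 = -383237993/9786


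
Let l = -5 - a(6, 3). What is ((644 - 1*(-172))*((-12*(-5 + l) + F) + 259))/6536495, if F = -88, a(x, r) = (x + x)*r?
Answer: 589968/6536495 ≈ 0.090258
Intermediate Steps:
a(x, r) = 2*r*x (a(x, r) = (2*x)*r = 2*r*x)
l = -41 (l = -5 - 2*3*6 = -5 - 1*36 = -5 - 36 = -41)
((644 - 1*(-172))*((-12*(-5 + l) + F) + 259))/6536495 = ((644 - 1*(-172))*((-12*(-5 - 41) - 88) + 259))/6536495 = ((644 + 172)*((-12*(-46) - 88) + 259))*(1/6536495) = (816*((552 - 88) + 259))*(1/6536495) = (816*(464 + 259))*(1/6536495) = (816*723)*(1/6536495) = 589968*(1/6536495) = 589968/6536495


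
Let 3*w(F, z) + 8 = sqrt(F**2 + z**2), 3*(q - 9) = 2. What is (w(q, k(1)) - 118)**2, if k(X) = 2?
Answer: (1086 - sqrt(877))**2/81 ≈ 13777.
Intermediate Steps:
q = 29/3 (q = 9 + (1/3)*2 = 9 + 2/3 = 29/3 ≈ 9.6667)
w(F, z) = -8/3 + sqrt(F**2 + z**2)/3
(w(q, k(1)) - 118)**2 = ((-8/3 + sqrt((29/3)**2 + 2**2)/3) - 118)**2 = ((-8/3 + sqrt(841/9 + 4)/3) - 118)**2 = ((-8/3 + sqrt(877/9)/3) - 118)**2 = ((-8/3 + (sqrt(877)/3)/3) - 118)**2 = ((-8/3 + sqrt(877)/9) - 118)**2 = (-362/3 + sqrt(877)/9)**2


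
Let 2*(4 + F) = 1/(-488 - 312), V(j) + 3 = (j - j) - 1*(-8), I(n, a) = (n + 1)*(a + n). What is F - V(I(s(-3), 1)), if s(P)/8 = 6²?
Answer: -14401/1600 ≈ -9.0006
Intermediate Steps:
s(P) = 288 (s(P) = 8*6² = 8*36 = 288)
I(n, a) = (1 + n)*(a + n)
V(j) = 5 (V(j) = -3 + ((j - j) - 1*(-8)) = -3 + (0 + 8) = -3 + 8 = 5)
F = -6401/1600 (F = -4 + 1/(2*(-488 - 312)) = -4 + (½)/(-800) = -4 + (½)*(-1/800) = -4 - 1/1600 = -6401/1600 ≈ -4.0006)
F - V(I(s(-3), 1)) = -6401/1600 - 1*5 = -6401/1600 - 5 = -14401/1600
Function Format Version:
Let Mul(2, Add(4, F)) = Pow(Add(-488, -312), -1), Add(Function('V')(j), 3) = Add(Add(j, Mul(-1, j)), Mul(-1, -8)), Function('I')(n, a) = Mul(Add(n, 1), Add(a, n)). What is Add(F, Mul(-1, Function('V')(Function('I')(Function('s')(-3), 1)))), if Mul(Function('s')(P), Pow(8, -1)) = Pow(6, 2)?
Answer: Rational(-14401, 1600) ≈ -9.0006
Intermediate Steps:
Function('s')(P) = 288 (Function('s')(P) = Mul(8, Pow(6, 2)) = Mul(8, 36) = 288)
Function('I')(n, a) = Mul(Add(1, n), Add(a, n))
Function('V')(j) = 5 (Function('V')(j) = Add(-3, Add(Add(j, Mul(-1, j)), Mul(-1, -8))) = Add(-3, Add(0, 8)) = Add(-3, 8) = 5)
F = Rational(-6401, 1600) (F = Add(-4, Mul(Rational(1, 2), Pow(Add(-488, -312), -1))) = Add(-4, Mul(Rational(1, 2), Pow(-800, -1))) = Add(-4, Mul(Rational(1, 2), Rational(-1, 800))) = Add(-4, Rational(-1, 1600)) = Rational(-6401, 1600) ≈ -4.0006)
Add(F, Mul(-1, Function('V')(Function('I')(Function('s')(-3), 1)))) = Add(Rational(-6401, 1600), Mul(-1, 5)) = Add(Rational(-6401, 1600), -5) = Rational(-14401, 1600)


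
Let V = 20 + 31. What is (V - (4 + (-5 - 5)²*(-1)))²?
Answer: 21609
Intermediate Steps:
V = 51
(V - (4 + (-5 - 5)²*(-1)))² = (51 - (4 + (-5 - 5)²*(-1)))² = (51 - (4 + (-10)²*(-1)))² = (51 - (4 + 100*(-1)))² = (51 - (4 - 100))² = (51 - 1*(-96))² = (51 + 96)² = 147² = 21609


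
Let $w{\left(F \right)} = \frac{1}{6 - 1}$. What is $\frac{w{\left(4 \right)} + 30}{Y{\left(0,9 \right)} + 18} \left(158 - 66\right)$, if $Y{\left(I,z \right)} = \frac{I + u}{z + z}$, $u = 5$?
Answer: $\frac{250056}{1645} \approx 152.01$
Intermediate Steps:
$Y{\left(I,z \right)} = \frac{5 + I}{2 z}$ ($Y{\left(I,z \right)} = \frac{I + 5}{z + z} = \frac{5 + I}{2 z}$)
$w{\left(F \right)} = \frac{1}{5}$
$\frac{w{\left(4 \right)} + 30}{Y{\left(0,9 \right)} + 18} \left(158 - 66\right) = \frac{\frac{1}{5} + 30}{\frac{5 + 0}{2 \cdot 9} + 18} \left(158 - 66\right) = \frac{151}{5 \left(\frac{1}{2} \cdot \frac{1}{9} \cdot 5 + 18\right)} 92 = \frac{151}{5 \left(\frac{5}{18} + 18\right)} 92 = \frac{151}{5 \cdot \frac{329}{18}} \cdot 92 = \frac{151}{5} \cdot \frac{18}{329} \cdot 92 = \frac{2718}{1645} \cdot 92 = \frac{250056}{1645}$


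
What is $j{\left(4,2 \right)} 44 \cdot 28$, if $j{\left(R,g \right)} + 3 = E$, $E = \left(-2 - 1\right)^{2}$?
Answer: $7392$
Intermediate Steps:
$E = 9$ ($E = \left(-3\right)^{2} = 9$)
$j{\left(R,g \right)} = 6$ ($j{\left(R,g \right)} = -3 + 9 = 6$)
$j{\left(4,2 \right)} 44 \cdot 28 = 6 \cdot 44 \cdot 28 = 264 \cdot 28 = 7392$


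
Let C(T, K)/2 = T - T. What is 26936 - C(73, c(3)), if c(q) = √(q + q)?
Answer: 26936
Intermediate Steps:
c(q) = √2*√q (c(q) = √(2*q) = √2*√q)
C(T, K) = 0 (C(T, K) = 2*(T - T) = 2*0 = 0)
26936 - C(73, c(3)) = 26936 - 1*0 = 26936 + 0 = 26936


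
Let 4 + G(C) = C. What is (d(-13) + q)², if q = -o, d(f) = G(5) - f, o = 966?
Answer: 906304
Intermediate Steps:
G(C) = -4 + C
d(f) = 1 - f (d(f) = (-4 + 5) - f = 1 - f)
q = -966 (q = -1*966 = -966)
(d(-13) + q)² = ((1 - 1*(-13)) - 966)² = ((1 + 13) - 966)² = (14 - 966)² = (-952)² = 906304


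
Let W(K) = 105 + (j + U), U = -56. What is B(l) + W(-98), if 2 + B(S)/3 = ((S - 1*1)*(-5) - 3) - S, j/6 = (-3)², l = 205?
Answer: -3587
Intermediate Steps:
j = 54 (j = 6*(-3)² = 6*9 = 54)
B(S) = -18*S (B(S) = -6 + 3*(((S - 1*1)*(-5) - 3) - S) = -6 + 3*(((S - 1)*(-5) - 3) - S) = -6 + 3*(((-1 + S)*(-5) - 3) - S) = -6 + 3*(((5 - 5*S) - 3) - S) = -6 + 3*((2 - 5*S) - S) = -6 + 3*(2 - 6*S) = -6 + (6 - 18*S) = -18*S)
W(K) = 103 (W(K) = 105 + (54 - 56) = 105 - 2 = 103)
B(l) + W(-98) = -18*205 + 103 = -3690 + 103 = -3587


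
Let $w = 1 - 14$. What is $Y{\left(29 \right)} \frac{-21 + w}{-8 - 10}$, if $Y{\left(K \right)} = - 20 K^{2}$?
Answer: $- \frac{285940}{9} \approx -31771.0$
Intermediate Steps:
$w = -13$ ($w = 1 - 14 = -13$)
$Y{\left(29 \right)} \frac{-21 + w}{-8 - 10} = - 20 \cdot 29^{2} \frac{-21 - 13}{-8 - 10} = \left(-20\right) 841 \left(- \frac{34}{-8 - 10}\right) = - 16820 \left(- \frac{34}{-18}\right) = - 16820 \left(\left(-34\right) \left(- \frac{1}{18}\right)\right) = \left(-16820\right) \frac{17}{9} = - \frac{285940}{9}$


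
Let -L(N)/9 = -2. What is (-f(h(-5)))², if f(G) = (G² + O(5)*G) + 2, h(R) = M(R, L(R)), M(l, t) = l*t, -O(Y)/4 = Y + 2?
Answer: 112826884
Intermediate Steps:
L(N) = 18 (L(N) = -9*(-2) = 18)
O(Y) = -8 - 4*Y (O(Y) = -4*(Y + 2) = -4*(2 + Y) = -8 - 4*Y)
h(R) = 18*R (h(R) = R*18 = 18*R)
f(G) = 2 + G² - 28*G (f(G) = (G² + (-8 - 4*5)*G) + 2 = (G² + (-8 - 20)*G) + 2 = (G² - 28*G) + 2 = 2 + G² - 28*G)
(-f(h(-5)))² = (-(2 + (18*(-5))² - 504*(-5)))² = (-(2 + (-90)² - 28*(-90)))² = (-(2 + 8100 + 2520))² = (-1*10622)² = (-10622)² = 112826884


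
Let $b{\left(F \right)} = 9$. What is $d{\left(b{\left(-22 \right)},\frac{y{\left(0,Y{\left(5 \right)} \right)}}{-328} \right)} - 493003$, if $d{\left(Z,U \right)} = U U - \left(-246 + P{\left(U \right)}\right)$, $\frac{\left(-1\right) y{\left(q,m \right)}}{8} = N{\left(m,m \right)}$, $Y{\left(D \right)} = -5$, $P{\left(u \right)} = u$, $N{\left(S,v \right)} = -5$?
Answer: $- \frac{828324287}{1681} \approx -4.9276 \cdot 10^{5}$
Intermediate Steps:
$y{\left(q,m \right)} = 40$ ($y{\left(q,m \right)} = \left(-8\right) \left(-5\right) = 40$)
$d{\left(Z,U \right)} = 246 + U^{2} - U$ ($d{\left(Z,U \right)} = U U - \left(-246 + U\right) = U^{2} - \left(-246 + U\right) = 246 + U^{2} - U$)
$d{\left(b{\left(-22 \right)},\frac{y{\left(0,Y{\left(5 \right)} \right)}}{-328} \right)} - 493003 = \left(246 + \left(\frac{40}{-328}\right)^{2} - \frac{40}{-328}\right) - 493003 = \left(246 + \left(40 \left(- \frac{1}{328}\right)\right)^{2} - 40 \left(- \frac{1}{328}\right)\right) - 493003 = \left(246 + \left(- \frac{5}{41}\right)^{2} - - \frac{5}{41}\right) - 493003 = \left(246 + \frac{25}{1681} + \frac{5}{41}\right) - 493003 = \frac{413756}{1681} - 493003 = - \frac{828324287}{1681}$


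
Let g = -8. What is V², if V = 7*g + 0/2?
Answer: 3136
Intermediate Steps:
V = -56 (V = 7*(-8) + 0/2 = -56 + 0*(½) = -56 + 0 = -56)
V² = (-56)² = 3136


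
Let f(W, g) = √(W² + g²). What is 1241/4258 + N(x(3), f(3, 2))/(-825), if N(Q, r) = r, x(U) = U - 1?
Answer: 1241/4258 - √13/825 ≈ 0.28708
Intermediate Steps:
x(U) = -1 + U
1241/4258 + N(x(3), f(3, 2))/(-825) = 1241/4258 + √(3² + 2²)/(-825) = 1241*(1/4258) + √(9 + 4)*(-1/825) = 1241/4258 + √13*(-1/825) = 1241/4258 - √13/825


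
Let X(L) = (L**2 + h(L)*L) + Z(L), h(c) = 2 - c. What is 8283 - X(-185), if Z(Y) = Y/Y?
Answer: 8652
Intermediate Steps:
Z(Y) = 1
X(L) = 1 + L**2 + L*(2 - L) (X(L) = (L**2 + (2 - L)*L) + 1 = (L**2 + L*(2 - L)) + 1 = 1 + L**2 + L*(2 - L))
8283 - X(-185) = 8283 - (1 + 2*(-185)) = 8283 - (1 - 370) = 8283 - 1*(-369) = 8283 + 369 = 8652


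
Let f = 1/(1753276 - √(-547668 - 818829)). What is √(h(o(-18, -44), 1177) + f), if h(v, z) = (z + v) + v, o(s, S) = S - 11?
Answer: √(10082447227035929381622113991 + 9221934296019*I*√151833)/3073978098673 ≈ 32.665 + 5.8209e-12*I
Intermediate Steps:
o(s, S) = -11 + S
h(v, z) = z + 2*v (h(v, z) = (v + z) + v = z + 2*v)
f = 1/(1753276 - 3*I*√151833) (f = 1/(1753276 - √(-1366497)) = 1/(1753276 - 3*I*√151833) ≈ 5.7036e-7 + 3.8e-10*I)
√(h(o(-18, -44), 1177) + f) = √((1177 + 2*(-11 - 44)) + (1753276/3073978098673 + 3*I*√151833/3073978098673)) = √((1177 + 2*(-55)) + (1753276/3073978098673 + 3*I*√151833/3073978098673)) = √((1177 - 110) + (1753276/3073978098673 + 3*I*√151833/3073978098673)) = √(1067 + (1753276/3073978098673 + 3*I*√151833/3073978098673)) = √(3279934633037367/3073978098673 + 3*I*√151833/3073978098673)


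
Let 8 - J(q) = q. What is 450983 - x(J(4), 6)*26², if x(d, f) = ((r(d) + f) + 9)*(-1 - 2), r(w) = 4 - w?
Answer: 481403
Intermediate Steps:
J(q) = 8 - q
x(d, f) = -39 - 3*f + 3*d (x(d, f) = (((4 - d) + f) + 9)*(-1 - 2) = ((4 + f - d) + 9)*(-3) = (13 + f - d)*(-3) = -39 - 3*f + 3*d)
450983 - x(J(4), 6)*26² = 450983 - (-39 - 3*6 + 3*(8 - 1*4))*26² = 450983 - (-39 - 18 + 3*(8 - 4))*676 = 450983 - (-39 - 18 + 3*4)*676 = 450983 - (-39 - 18 + 12)*676 = 450983 - (-45)*676 = 450983 - 1*(-30420) = 450983 + 30420 = 481403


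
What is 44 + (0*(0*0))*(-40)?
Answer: 44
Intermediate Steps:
44 + (0*(0*0))*(-40) = 44 + (0*0)*(-40) = 44 + 0*(-40) = 44 + 0 = 44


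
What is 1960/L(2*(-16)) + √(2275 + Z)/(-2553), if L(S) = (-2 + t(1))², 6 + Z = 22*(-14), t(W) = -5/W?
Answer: 40 - √1961/2553 ≈ 39.983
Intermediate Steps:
Z = -314 (Z = -6 + 22*(-14) = -6 - 308 = -314)
L(S) = 49 (L(S) = (-2 - 5/1)² = (-2 - 5*1)² = (-2 - 5)² = (-7)² = 49)
1960/L(2*(-16)) + √(2275 + Z)/(-2553) = 1960/49 + √(2275 - 314)/(-2553) = 1960*(1/49) + √1961*(-1/2553) = 40 - √1961/2553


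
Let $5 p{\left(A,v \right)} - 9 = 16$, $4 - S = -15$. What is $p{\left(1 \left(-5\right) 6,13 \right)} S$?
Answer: $95$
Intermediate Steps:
$S = 19$ ($S = 4 - -15 = 4 + 15 = 19$)
$p{\left(A,v \right)} = 5$ ($p{\left(A,v \right)} = \frac{9}{5} + \frac{1}{5} \cdot 16 = \frac{9}{5} + \frac{16}{5} = 5$)
$p{\left(1 \left(-5\right) 6,13 \right)} S = 5 \cdot 19 = 95$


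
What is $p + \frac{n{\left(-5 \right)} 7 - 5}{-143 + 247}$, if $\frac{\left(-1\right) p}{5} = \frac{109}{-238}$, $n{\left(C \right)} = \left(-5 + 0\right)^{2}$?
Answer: $\frac{24285}{6188} \approx 3.9245$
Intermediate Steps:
$n{\left(C \right)} = 25$ ($n{\left(C \right)} = \left(-5\right)^{2} = 25$)
$p = \frac{545}{238}$ ($p = - 5 \frac{109}{-238} = - 5 \cdot 109 \left(- \frac{1}{238}\right) = \left(-5\right) \left(- \frac{109}{238}\right) = \frac{545}{238} \approx 2.2899$)
$p + \frac{n{\left(-5 \right)} 7 - 5}{-143 + 247} = \frac{545}{238} + \frac{25 \cdot 7 - 5}{-143 + 247} = \frac{545}{238} + \frac{175 - 5}{104} = \frac{545}{238} + 170 \cdot \frac{1}{104} = \frac{545}{238} + \frac{85}{52} = \frac{24285}{6188}$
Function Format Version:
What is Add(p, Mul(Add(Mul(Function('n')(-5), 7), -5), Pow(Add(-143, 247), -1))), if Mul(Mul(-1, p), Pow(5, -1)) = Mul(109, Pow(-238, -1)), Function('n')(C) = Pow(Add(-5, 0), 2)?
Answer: Rational(24285, 6188) ≈ 3.9245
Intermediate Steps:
Function('n')(C) = 25 (Function('n')(C) = Pow(-5, 2) = 25)
p = Rational(545, 238) (p = Mul(-5, Mul(109, Pow(-238, -1))) = Mul(-5, Mul(109, Rational(-1, 238))) = Mul(-5, Rational(-109, 238)) = Rational(545, 238) ≈ 2.2899)
Add(p, Mul(Add(Mul(Function('n')(-5), 7), -5), Pow(Add(-143, 247), -1))) = Add(Rational(545, 238), Mul(Add(Mul(25, 7), -5), Pow(Add(-143, 247), -1))) = Add(Rational(545, 238), Mul(Add(175, -5), Pow(104, -1))) = Add(Rational(545, 238), Mul(170, Rational(1, 104))) = Add(Rational(545, 238), Rational(85, 52)) = Rational(24285, 6188)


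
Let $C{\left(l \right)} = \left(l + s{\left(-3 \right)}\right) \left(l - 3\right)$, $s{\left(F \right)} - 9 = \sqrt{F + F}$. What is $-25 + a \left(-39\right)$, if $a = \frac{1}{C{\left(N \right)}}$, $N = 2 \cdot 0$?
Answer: $\frac{- 25 \sqrt{6} + 212 i}{\sqrt{6} - 9 i} \approx -23.655 - 0.36602 i$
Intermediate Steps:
$s{\left(F \right)} = 9 + \sqrt{2} \sqrt{F}$ ($s{\left(F \right)} = 9 + \sqrt{F + F} = 9 + \sqrt{2 F} = 9 + \sqrt{2} \sqrt{F}$)
$N = 0$
$C{\left(l \right)} = \left(-3 + l\right) \left(9 + l + i \sqrt{6}\right)$ ($C{\left(l \right)} = \left(l + \left(9 + \sqrt{2} \sqrt{-3}\right)\right) \left(l - 3\right) = \left(l + \left(9 + \sqrt{2} i \sqrt{3}\right)\right) \left(-3 + l\right) = \left(l + \left(9 + i \sqrt{6}\right)\right) \left(-3 + l\right) = \left(9 + l + i \sqrt{6}\right) \left(-3 + l\right) = \left(-3 + l\right) \left(9 + l + i \sqrt{6}\right)$)
$a = \frac{1}{-27 - 3 i \sqrt{6}}$ ($a = \frac{1}{-27 + 0^{2} + 6 \cdot 0 - 3 i \sqrt{6} + i 0 \sqrt{6}} = \frac{1}{-27 + 0 + 0 - 3 i \sqrt{6} + 0} = \frac{1}{-27 - 3 i \sqrt{6}} \approx -0.034483 + 0.009385 i$)
$-25 + a \left(-39\right) = -25 + \frac{i}{3 \left(\sqrt{6} - 9 i\right)} \left(-39\right) = -25 - \frac{13 i}{\sqrt{6} - 9 i}$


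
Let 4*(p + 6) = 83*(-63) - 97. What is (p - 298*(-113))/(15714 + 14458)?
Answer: 64673/60344 ≈ 1.0717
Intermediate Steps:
p = -2675/2 (p = -6 + (83*(-63) - 97)/4 = -6 + (-5229 - 97)/4 = -6 + (¼)*(-5326) = -6 - 2663/2 = -2675/2 ≈ -1337.5)
(p - 298*(-113))/(15714 + 14458) = (-2675/2 - 298*(-113))/(15714 + 14458) = (-2675/2 + 33674)/30172 = (64673/2)*(1/30172) = 64673/60344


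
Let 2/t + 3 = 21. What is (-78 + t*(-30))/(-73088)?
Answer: 61/54816 ≈ 0.0011128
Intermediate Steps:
t = ⅑ (t = 2/(-3 + 21) = 2/18 = 2*(1/18) = ⅑ ≈ 0.11111)
(-78 + t*(-30))/(-73088) = (-78 + (⅑)*(-30))/(-73088) = (-78 - 10/3)*(-1/73088) = -244/3*(-1/73088) = 61/54816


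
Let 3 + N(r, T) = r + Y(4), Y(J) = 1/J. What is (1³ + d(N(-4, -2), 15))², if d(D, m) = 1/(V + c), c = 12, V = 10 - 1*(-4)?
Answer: 729/676 ≈ 1.0784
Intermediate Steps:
N(r, T) = -11/4 + r (N(r, T) = -3 + (r + 1/4) = -3 + (r + ¼) = -3 + (¼ + r) = -11/4 + r)
V = 14 (V = 10 + 4 = 14)
d(D, m) = 1/26 (d(D, m) = 1/(14 + 12) = 1/26)
(1³ + d(N(-4, -2), 15))² = (1³ + 1/26)² = (1 + 1/26)² = (27/26)² = 729/676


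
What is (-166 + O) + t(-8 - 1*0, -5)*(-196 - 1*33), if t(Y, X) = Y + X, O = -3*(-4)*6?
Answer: 2883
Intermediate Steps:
O = 72 (O = 12*6 = 72)
t(Y, X) = X + Y
(-166 + O) + t(-8 - 1*0, -5)*(-196 - 1*33) = (-166 + 72) + (-5 + (-8 - 1*0))*(-196 - 1*33) = -94 + (-5 + (-8 + 0))*(-196 - 33) = -94 + (-5 - 8)*(-229) = -94 - 13*(-229) = -94 + 2977 = 2883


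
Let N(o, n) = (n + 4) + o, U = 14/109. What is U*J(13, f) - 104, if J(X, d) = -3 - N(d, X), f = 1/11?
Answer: -127790/1199 ≈ -106.58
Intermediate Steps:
U = 14/109 (U = 14*(1/109) = 14/109 ≈ 0.12844)
f = 1/11 ≈ 0.090909
N(o, n) = 4 + n + o (N(o, n) = (4 + n) + o = 4 + n + o)
J(X, d) = -7 - X - d (J(X, d) = -3 - (4 + X + d) = -3 + (-4 - X - d) = -7 - X - d)
U*J(13, f) - 104 = 14*(-7 - 1*13 - 1*1/11)/109 - 104 = 14*(-7 - 13 - 1/11)/109 - 104 = (14/109)*(-221/11) - 104 = -3094/1199 - 104 = -127790/1199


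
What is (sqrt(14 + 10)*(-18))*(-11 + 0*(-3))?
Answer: 396*sqrt(6) ≈ 970.00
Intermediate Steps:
(sqrt(14 + 10)*(-18))*(-11 + 0*(-3)) = (sqrt(24)*(-18))*(-11 + 0) = ((2*sqrt(6))*(-18))*(-11) = -36*sqrt(6)*(-11) = 396*sqrt(6)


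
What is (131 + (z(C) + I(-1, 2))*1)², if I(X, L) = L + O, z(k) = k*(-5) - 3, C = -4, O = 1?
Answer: 22801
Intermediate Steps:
z(k) = -3 - 5*k (z(k) = -5*k - 3 = -3 - 5*k)
I(X, L) = 1 + L (I(X, L) = L + 1 = 1 + L)
(131 + (z(C) + I(-1, 2))*1)² = (131 + ((-3 - 5*(-4)) + (1 + 2))*1)² = (131 + ((-3 + 20) + 3)*1)² = (131 + (17 + 3)*1)² = (131 + 20*1)² = (131 + 20)² = 151² = 22801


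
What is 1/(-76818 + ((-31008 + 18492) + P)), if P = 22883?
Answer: -1/66451 ≈ -1.5049e-5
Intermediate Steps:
1/(-76818 + ((-31008 + 18492) + P)) = 1/(-76818 + ((-31008 + 18492) + 22883)) = 1/(-76818 + (-12516 + 22883)) = 1/(-76818 + 10367) = 1/(-66451) = -1/66451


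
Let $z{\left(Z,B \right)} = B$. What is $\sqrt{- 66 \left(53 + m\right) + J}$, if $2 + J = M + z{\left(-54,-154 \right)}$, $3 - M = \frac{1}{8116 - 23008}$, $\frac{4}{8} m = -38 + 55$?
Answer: $\frac{i \sqrt{326835986097}}{7446} \approx 76.779 i$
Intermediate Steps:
$m = 34$ ($m = 2 \left(-38 + 55\right) = 2 \cdot 17 = 34$)
$M = \frac{44677}{14892}$ ($M = 3 - \frac{1}{8116 - 23008} = 3 - \frac{1}{-14892} = 3 - - \frac{1}{14892} = 3 + \frac{1}{14892} = \frac{44677}{14892} \approx 3.0001$)
$J = - \frac{2278475}{14892}$ ($J = -2 + \left(\frac{44677}{14892} - 154\right) = -2 - \frac{2248691}{14892} = - \frac{2278475}{14892} \approx -153.0$)
$\sqrt{- 66 \left(53 + m\right) + J} = \sqrt{- 66 \left(53 + 34\right) - \frac{2278475}{14892}} = \sqrt{\left(-66\right) 87 - \frac{2278475}{14892}} = \sqrt{-5742 - \frac{2278475}{14892}} = \sqrt{- \frac{87788339}{14892}} = \frac{i \sqrt{326835986097}}{7446}$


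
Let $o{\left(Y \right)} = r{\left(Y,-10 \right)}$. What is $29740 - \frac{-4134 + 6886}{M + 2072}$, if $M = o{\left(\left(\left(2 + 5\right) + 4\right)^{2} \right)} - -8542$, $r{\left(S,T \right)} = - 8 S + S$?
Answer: $\frac{290467828}{9767} \approx 29740.0$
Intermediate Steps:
$r{\left(S,T \right)} = - 7 S$
$o{\left(Y \right)} = - 7 Y$
$M = 7695$ ($M = - 7 \left(\left(2 + 5\right) + 4\right)^{2} - -8542 = - 7 \left(7 + 4\right)^{2} + 8542 = - 7 \cdot 11^{2} + 8542 = \left(-7\right) 121 + 8542 = -847 + 8542 = 7695$)
$29740 - \frac{-4134 + 6886}{M + 2072} = 29740 - \frac{-4134 + 6886}{7695 + 2072} = 29740 - \frac{2752}{9767} = \frac{290467828}{9767}$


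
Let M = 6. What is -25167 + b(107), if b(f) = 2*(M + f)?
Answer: -24941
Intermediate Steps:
b(f) = 12 + 2*f (b(f) = 2*(6 + f) = 12 + 2*f)
-25167 + b(107) = -25167 + (12 + 2*107) = -25167 + (12 + 214) = -25167 + 226 = -24941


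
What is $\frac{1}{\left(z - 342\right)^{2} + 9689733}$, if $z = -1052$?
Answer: $\frac{1}{11632969} \approx 8.5963 \cdot 10^{-8}$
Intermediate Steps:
$\frac{1}{\left(z - 342\right)^{2} + 9689733} = \frac{1}{\left(-1052 - 342\right)^{2} + 9689733} = \frac{1}{\left(-1394\right)^{2} + 9689733} = \frac{1}{1943236 + 9689733} = \frac{1}{11632969}$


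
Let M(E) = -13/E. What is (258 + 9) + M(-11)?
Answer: 2950/11 ≈ 268.18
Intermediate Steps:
(258 + 9) + M(-11) = (258 + 9) - 13/(-11) = 267 - 13*(-1/11) = 267 + 13/11 = 2950/11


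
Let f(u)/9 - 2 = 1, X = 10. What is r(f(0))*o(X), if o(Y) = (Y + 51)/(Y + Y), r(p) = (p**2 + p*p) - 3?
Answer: 17751/4 ≈ 4437.8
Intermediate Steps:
f(u) = 27 (f(u) = 18 + 9*1 = 18 + 9 = 27)
r(p) = -3 + 2*p**2 (r(p) = (p**2 + p**2) - 3 = 2*p**2 - 3 = -3 + 2*p**2)
o(Y) = (51 + Y)/(2*Y) (o(Y) = (51 + Y)/((2*Y)) = (51 + Y)*(1/(2*Y)) = (51 + Y)/(2*Y))
r(f(0))*o(X) = (-3 + 2*27**2)*((1/2)*(51 + 10)/10) = (-3 + 2*729)*((1/2)*(1/10)*61) = (-3 + 1458)*(61/20) = 1455*(61/20) = 17751/4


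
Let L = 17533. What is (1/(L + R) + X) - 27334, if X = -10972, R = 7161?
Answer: -945928363/24694 ≈ -38306.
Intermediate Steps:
(1/(L + R) + X) - 27334 = (1/(17533 + 7161) - 10972) - 27334 = (1/24694 - 10972) - 27334 = -270942567/24694 - 27334 = -945928363/24694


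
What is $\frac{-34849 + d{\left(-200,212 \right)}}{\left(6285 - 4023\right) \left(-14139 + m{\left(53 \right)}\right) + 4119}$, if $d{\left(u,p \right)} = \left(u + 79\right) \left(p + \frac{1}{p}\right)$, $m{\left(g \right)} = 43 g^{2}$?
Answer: $- \frac{12826333}{51143281740} \approx -0.00025079$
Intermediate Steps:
$d{\left(u,p \right)} = \left(79 + u\right) \left(p + \frac{1}{p}\right)$
$\frac{-34849 + d{\left(-200,212 \right)}}{\left(6285 - 4023\right) \left(-14139 + m{\left(53 \right)}\right) + 4119} = \frac{-34849 + \frac{79 - 200 + 212^{2} \left(79 - 200\right)}{212}}{\left(6285 - 4023\right) \left(-14139 + 43 \cdot 53^{2}\right) + 4119} = \frac{-34849 + \frac{79 - 200 + 44944 \left(-121\right)}{212}}{2262 \left(-14139 + 43 \cdot 2809\right) + 4119} = \frac{-34849 + \frac{79 - 200 - 5438224}{212}}{2262 \left(-14139 + 120787\right) + 4119} = \frac{-34849 + \frac{1}{212} \left(-5438345\right)}{2262 \cdot 106648 + 4119} = \frac{-34849 - \frac{5438345}{212}}{241237776 + 4119} = - \frac{12826333}{212 \cdot 241241895} = \left(- \frac{12826333}{212}\right) \frac{1}{241241895} = - \frac{12826333}{51143281740}$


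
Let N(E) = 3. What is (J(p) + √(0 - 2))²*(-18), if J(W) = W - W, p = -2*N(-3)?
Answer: 36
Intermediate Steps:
p = -6 (p = -2*3 = -6)
J(W) = 0
(J(p) + √(0 - 2))²*(-18) = (0 + √(0 - 2))²*(-18) = (0 + √(-2))²*(-18) = (0 + I*√2)²*(-18) = (I*√2)²*(-18) = -2*(-18) = 36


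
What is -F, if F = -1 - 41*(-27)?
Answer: -1106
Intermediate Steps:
F = 1106 (F = -1 + 1107 = 1106)
-F = -1*1106 = -1106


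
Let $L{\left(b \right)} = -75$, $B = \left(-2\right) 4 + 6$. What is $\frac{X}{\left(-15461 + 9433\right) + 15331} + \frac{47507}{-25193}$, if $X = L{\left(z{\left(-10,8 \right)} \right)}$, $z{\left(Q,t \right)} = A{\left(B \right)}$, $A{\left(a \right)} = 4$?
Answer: $- \frac{3019368}{1594357} \approx -1.8938$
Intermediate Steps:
$B = -2$ ($B = -8 + 6 = -2$)
$z{\left(Q,t \right)} = 4$
$X = -75$
$\frac{X}{\left(-15461 + 9433\right) + 15331} + \frac{47507}{-25193} = - \frac{75}{\left(-15461 + 9433\right) + 15331} + \frac{47507}{-25193} = - \frac{75}{-6028 + 15331} + 47507 \left(- \frac{1}{25193}\right) = - \frac{75}{9303} - \frac{47507}{25193} = \left(-75\right) \frac{1}{9303} - \frac{47507}{25193} = - \frac{25}{3101} - \frac{47507}{25193} = - \frac{3019368}{1594357}$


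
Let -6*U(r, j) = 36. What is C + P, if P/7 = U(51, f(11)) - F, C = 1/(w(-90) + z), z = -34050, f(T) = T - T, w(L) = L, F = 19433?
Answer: -4645532221/34140 ≈ -1.3607e+5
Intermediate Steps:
f(T) = 0
U(r, j) = -6 (U(r, j) = -⅙*36 = -6)
C = -1/34140 (C = 1/(-90 - 34050) = 1/(-34140) = -1/34140 ≈ -2.9291e-5)
P = -136073 (P = 7*(-6 - 1*19433) = 7*(-6 - 19433) = 7*(-19439) = -136073)
C + P = -1/34140 - 136073 = -4645532221/34140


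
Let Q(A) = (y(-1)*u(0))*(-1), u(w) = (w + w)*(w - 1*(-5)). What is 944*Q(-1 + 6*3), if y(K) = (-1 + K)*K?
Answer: 0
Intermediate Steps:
y(K) = K*(-1 + K)
u(w) = 2*w*(5 + w) (u(w) = (2*w)*(w + 5) = (2*w)*(5 + w) = 2*w*(5 + w))
Q(A) = 0 (Q(A) = ((-(-1 - 1))*(2*0*(5 + 0)))*(-1) = ((-1*(-2))*(2*0*5))*(-1) = (2*0)*(-1) = 0*(-1) = 0)
944*Q(-1 + 6*3) = 944*0 = 0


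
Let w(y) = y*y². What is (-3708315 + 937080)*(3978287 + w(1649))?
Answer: -12437138445528960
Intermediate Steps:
w(y) = y³
(-3708315 + 937080)*(3978287 + w(1649)) = (-3708315 + 937080)*(3978287 + 1649³) = -2771235*(3978287 + 4483962449) = -2771235*4487940736 = -12437138445528960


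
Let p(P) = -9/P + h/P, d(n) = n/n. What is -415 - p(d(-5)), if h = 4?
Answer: -410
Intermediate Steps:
d(n) = 1
p(P) = -5/P (p(P) = -9/P + 4/P = -5/P)
-415 - p(d(-5)) = -415 - (-5)/1 = -415 - (-5) = -415 - 1*(-5) = -415 + 5 = -410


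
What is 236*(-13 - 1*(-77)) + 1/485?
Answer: 7325441/485 ≈ 15104.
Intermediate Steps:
236*(-13 - 1*(-77)) + 1/485 = 236*(-13 + 77) + 1/485 = 236*64 + 1/485 = 15104 + 1/485 = 7325441/485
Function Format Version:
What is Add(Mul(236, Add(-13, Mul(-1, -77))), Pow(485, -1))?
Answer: Rational(7325441, 485) ≈ 15104.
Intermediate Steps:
Add(Mul(236, Add(-13, Mul(-1, -77))), Pow(485, -1)) = Add(Mul(236, Add(-13, 77)), Rational(1, 485)) = Add(Mul(236, 64), Rational(1, 485)) = Add(15104, Rational(1, 485)) = Rational(7325441, 485)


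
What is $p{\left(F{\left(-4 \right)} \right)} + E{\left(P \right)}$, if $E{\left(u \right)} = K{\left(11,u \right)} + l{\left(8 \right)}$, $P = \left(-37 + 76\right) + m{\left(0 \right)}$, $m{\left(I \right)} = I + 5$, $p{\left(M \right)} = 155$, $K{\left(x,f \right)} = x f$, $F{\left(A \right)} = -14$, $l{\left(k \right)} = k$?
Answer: $647$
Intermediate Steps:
$K{\left(x,f \right)} = f x$
$m{\left(I \right)} = 5 + I$
$P = 44$ ($P = \left(-37 + 76\right) + \left(5 + 0\right) = 39 + 5 = 44$)
$E{\left(u \right)} = 8 + 11 u$ ($E{\left(u \right)} = u 11 + 8 = 11 u + 8 = 8 + 11 u$)
$p{\left(F{\left(-4 \right)} \right)} + E{\left(P \right)} = 155 + \left(8 + 11 \cdot 44\right) = 155 + \left(8 + 484\right) = 155 + 492 = 647$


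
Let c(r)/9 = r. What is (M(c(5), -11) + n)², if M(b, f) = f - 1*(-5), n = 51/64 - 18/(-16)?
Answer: 68121/4096 ≈ 16.631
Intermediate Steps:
c(r) = 9*r
n = 123/64 (n = 51*(1/64) - 18*(-1/16) = 51/64 + 9/8 = 123/64 ≈ 1.9219)
M(b, f) = 5 + f (M(b, f) = f + 5 = 5 + f)
(M(c(5), -11) + n)² = ((5 - 11) + 123/64)² = (-6 + 123/64)² = (-261/64)² = 68121/4096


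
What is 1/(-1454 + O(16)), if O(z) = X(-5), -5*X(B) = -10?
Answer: -1/1452 ≈ -0.00068871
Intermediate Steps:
X(B) = 2 (X(B) = -⅕*(-10) = 2)
O(z) = 2
1/(-1454 + O(16)) = 1/(-1454 + 2) = 1/(-1452) = -1/1452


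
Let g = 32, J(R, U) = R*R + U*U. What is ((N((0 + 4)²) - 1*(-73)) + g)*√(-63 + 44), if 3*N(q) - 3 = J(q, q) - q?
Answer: 814*I*√19/3 ≈ 1182.7*I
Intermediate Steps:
J(R, U) = R² + U²
N(q) = 1 - q/3 + 2*q²/3 (N(q) = 1 + ((q² + q²) - q)/3 = 1 + (2*q² - q)/3 = 1 + (-q + 2*q²)/3 = 1 + (-q/3 + 2*q²/3) = 1 - q/3 + 2*q²/3)
((N((0 + 4)²) - 1*(-73)) + g)*√(-63 + 44) = (((1 - (0 + 4)²/3 + 2*((0 + 4)²)²/3) - 1*(-73)) + 32)*√(-63 + 44) = (((1 - ⅓*4² + 2*(4²)²/3) + 73) + 32)*√(-19) = (((1 - ⅓*16 + (⅔)*16²) + 73) + 32)*(I*√19) = (((1 - 16/3 + (⅔)*256) + 73) + 32)*(I*√19) = (((1 - 16/3 + 512/3) + 73) + 32)*(I*√19) = ((499/3 + 73) + 32)*(I*√19) = (718/3 + 32)*(I*√19) = 814*(I*√19)/3 = 814*I*√19/3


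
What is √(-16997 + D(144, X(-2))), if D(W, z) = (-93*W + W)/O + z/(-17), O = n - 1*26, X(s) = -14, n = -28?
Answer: I*√43568943/51 ≈ 129.43*I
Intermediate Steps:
O = -54 (O = -28 - 1*26 = -28 - 26 = -54)
D(W, z) = -z/17 + 46*W/27 (D(W, z) = (-93*W + W)/(-54) + z/(-17) = -92*W*(-1/54) + z*(-1/17) = 46*W/27 - z/17 = -z/17 + 46*W/27)
√(-16997 + D(144, X(-2))) = √(-16997 + (-1/17*(-14) + (46/27)*144)) = √(-16997 + (14/17 + 736/3)) = √(-16997 + 12554/51) = √(-854293/51) = I*√43568943/51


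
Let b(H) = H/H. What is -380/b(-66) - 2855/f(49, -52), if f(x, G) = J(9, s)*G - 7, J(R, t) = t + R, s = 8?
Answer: -335725/891 ≈ -376.80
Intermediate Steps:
J(R, t) = R + t
f(x, G) = -7 + 17*G (f(x, G) = (9 + 8)*G - 7 = 17*G - 7 = -7 + 17*G)
b(H) = 1
-380/b(-66) - 2855/f(49, -52) = -380/1 - 2855/(-7 + 17*(-52)) = -380*1 - 2855/(-7 - 884) = -380 - 2855/(-891) = -380 - 2855*(-1/891) = -380 + 2855/891 = -335725/891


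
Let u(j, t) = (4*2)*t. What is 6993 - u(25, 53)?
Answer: 6569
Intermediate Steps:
u(j, t) = 8*t
6993 - u(25, 53) = 6993 - 8*53 = 6993 - 1*424 = 6993 - 424 = 6569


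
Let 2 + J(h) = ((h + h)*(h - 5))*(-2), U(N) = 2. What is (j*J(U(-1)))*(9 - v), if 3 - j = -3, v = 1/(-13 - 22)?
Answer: 41712/35 ≈ 1191.8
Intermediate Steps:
v = -1/35 (v = 1/(-35) = -1/35 ≈ -0.028571)
j = 6 (j = 3 - 1*(-3) = 3 + 3 = 6)
J(h) = -2 - 4*h*(-5 + h) (J(h) = -2 + ((h + h)*(h - 5))*(-2) = -2 + ((2*h)*(-5 + h))*(-2) = -2 + (2*h*(-5 + h))*(-2) = -2 - 4*h*(-5 + h))
(j*J(U(-1)))*(9 - v) = (6*(-2 - 4*2² + 20*2))*(9 - 1*(-1/35)) = (6*(-2 - 4*4 + 40))*(9 + 1/35) = (6*(-2 - 16 + 40))*(316/35) = (6*22)*(316/35) = 132*(316/35) = 41712/35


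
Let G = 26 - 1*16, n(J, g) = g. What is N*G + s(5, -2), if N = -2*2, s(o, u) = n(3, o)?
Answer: -35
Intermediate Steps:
s(o, u) = o
N = -4
G = 10 (G = 26 - 16 = 10)
N*G + s(5, -2) = -4*10 + 5 = -40 + 5 = -35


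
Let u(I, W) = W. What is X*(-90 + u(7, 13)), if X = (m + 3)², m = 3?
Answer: -2772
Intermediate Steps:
X = 36 (X = (3 + 3)² = 6² = 36)
X*(-90 + u(7, 13)) = 36*(-90 + 13) = 36*(-77) = -2772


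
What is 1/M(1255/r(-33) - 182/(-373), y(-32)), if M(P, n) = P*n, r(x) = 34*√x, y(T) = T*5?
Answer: -323714391/4407905351540 - 593663443*I*√33/3526324281232 ≈ -7.344e-5 - 0.00096711*I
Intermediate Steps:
y(T) = 5*T
1/M(1255/r(-33) - 182/(-373), y(-32)) = 1/((1255/((34*√(-33))) - 182/(-373))*(5*(-32))) = 1/((1255/((34*(I*√33))) - 182*(-1/373))*(-160)) = 1/((1255/((34*I*√33)) + 182/373)*(-160)) = 1/((1255*(-I*√33/1122) + 182/373)*(-160)) = 1/((-1255*I*√33/1122 + 182/373)*(-160)) = 1/((182/373 - 1255*I*√33/1122)*(-160)) = 1/(-29120/373 + 100400*I*√33/561)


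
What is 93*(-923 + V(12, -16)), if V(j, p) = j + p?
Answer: -86211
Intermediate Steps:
93*(-923 + V(12, -16)) = 93*(-923 + (12 - 16)) = 93*(-923 - 4) = 93*(-927) = -86211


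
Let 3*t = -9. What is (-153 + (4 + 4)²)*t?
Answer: 267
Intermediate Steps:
t = -3 (t = (⅓)*(-9) = -3)
(-153 + (4 + 4)²)*t = (-153 + (4 + 4)²)*(-3) = (-153 + 8²)*(-3) = (-153 + 64)*(-3) = -89*(-3) = 267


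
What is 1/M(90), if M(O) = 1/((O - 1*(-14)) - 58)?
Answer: 46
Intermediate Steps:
M(O) = 1/(-44 + O) (M(O) = 1/((O + 14) - 58) = 1/((14 + O) - 58) = 1/(-44 + O))
1/M(90) = 1/(1/(-44 + 90)) = 1/(1/46) = 46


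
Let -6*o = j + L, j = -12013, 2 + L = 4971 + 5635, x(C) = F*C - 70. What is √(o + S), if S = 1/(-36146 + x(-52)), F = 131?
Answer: √978238019433/64542 ≈ 15.324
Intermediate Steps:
x(C) = -70 + 131*C (x(C) = 131*C - 70 = -70 + 131*C)
L = 10604 (L = -2 + (4971 + 5635) = -2 + 10606 = 10604)
S = -1/43028 (S = 1/(-36146 + (-70 + 131*(-52))) = 1/(-36146 + (-70 - 6812)) = 1/(-36146 - 6882) = 1/(-43028) = -1/43028 ≈ -2.3241e-5)
o = 1409/6 (o = -(-12013 + 10604)/6 = -⅙*(-1409) = 1409/6 ≈ 234.83)
√(o + S) = √(1409/6 - 1/43028) = √(30313223/129084) = √978238019433/64542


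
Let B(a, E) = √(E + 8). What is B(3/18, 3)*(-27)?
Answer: -27*√11 ≈ -89.549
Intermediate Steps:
B(a, E) = √(8 + E)
B(3/18, 3)*(-27) = √(8 + 3)*(-27) = √11*(-27) = -27*√11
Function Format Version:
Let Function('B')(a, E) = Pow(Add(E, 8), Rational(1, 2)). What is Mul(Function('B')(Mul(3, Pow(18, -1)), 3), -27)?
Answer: Mul(-27, Pow(11, Rational(1, 2))) ≈ -89.549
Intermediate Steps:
Function('B')(a, E) = Pow(Add(8, E), Rational(1, 2))
Mul(Function('B')(Mul(3, Pow(18, -1)), 3), -27) = Mul(Pow(Add(8, 3), Rational(1, 2)), -27) = Mul(Pow(11, Rational(1, 2)), -27) = Mul(-27, Pow(11, Rational(1, 2)))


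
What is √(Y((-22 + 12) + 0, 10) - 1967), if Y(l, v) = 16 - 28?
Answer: I*√1979 ≈ 44.486*I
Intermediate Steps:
Y(l, v) = -12
√(Y((-22 + 12) + 0, 10) - 1967) = √(-12 - 1967) = √(-1979) = I*√1979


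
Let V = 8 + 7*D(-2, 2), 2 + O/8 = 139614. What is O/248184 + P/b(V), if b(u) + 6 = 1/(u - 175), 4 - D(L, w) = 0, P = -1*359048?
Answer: 1548402284476/25904205 ≈ 59774.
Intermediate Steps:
O = 1116896 (O = -16 + 8*139614 = -16 + 1116912 = 1116896)
P = -359048
D(L, w) = 4 (D(L, w) = 4 - 1*0 = 4 + 0 = 4)
V = 36 (V = 8 + 7*4 = 8 + 28 = 36)
b(u) = -6 + 1/(-175 + u) (b(u) = -6 + 1/(u - 175) = -6 + 1/(-175 + u))
O/248184 + P/b(V) = 1116896/248184 - 359048*(-175 + 36)/(1051 - 6*36) = 1116896*(1/248184) - 359048*(-139/(1051 - 216)) = 139612/31023 - 359048/((-1/139*835)) = 139612/31023 - 359048/(-835/139) = 139612/31023 - 359048*(-139/835) = 139612/31023 + 49907672/835 = 1548402284476/25904205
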